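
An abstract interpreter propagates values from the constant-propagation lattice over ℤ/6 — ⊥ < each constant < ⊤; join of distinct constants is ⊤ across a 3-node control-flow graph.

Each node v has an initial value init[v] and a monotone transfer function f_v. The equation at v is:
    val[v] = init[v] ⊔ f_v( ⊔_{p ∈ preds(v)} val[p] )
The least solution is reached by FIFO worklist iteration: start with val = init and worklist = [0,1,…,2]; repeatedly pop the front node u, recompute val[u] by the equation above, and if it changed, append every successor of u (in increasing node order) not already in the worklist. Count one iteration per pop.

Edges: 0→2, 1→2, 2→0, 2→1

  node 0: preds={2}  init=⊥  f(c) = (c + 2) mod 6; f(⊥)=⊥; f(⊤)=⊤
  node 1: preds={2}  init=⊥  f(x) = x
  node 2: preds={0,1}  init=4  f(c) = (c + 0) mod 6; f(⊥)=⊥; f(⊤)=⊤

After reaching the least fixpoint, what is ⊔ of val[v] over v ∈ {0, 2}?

Iteration log — 6 steps:
  step 1. node 0  ⊔preds=4  new=0  old=⊥  +wl: 
  step 2. node 1  ⊔preds=4  new=4  old=⊥  +wl: 
  step 3. node 2  ⊔preds=⊤  new=⊤  old=4  +wl: 0,1
  step 4. node 0  ⊔preds=⊤  new=⊤  old=0  +wl: 2
  step 5. node 1  ⊔preds=⊤  new=⊤  old=4  +wl: 
  step 6. node 2  ⊔preds=⊤  new=⊤  stable

Least fixpoint reached:
  node 0: ⊤
  node 1: ⊤
  node 2: ⊤

⊤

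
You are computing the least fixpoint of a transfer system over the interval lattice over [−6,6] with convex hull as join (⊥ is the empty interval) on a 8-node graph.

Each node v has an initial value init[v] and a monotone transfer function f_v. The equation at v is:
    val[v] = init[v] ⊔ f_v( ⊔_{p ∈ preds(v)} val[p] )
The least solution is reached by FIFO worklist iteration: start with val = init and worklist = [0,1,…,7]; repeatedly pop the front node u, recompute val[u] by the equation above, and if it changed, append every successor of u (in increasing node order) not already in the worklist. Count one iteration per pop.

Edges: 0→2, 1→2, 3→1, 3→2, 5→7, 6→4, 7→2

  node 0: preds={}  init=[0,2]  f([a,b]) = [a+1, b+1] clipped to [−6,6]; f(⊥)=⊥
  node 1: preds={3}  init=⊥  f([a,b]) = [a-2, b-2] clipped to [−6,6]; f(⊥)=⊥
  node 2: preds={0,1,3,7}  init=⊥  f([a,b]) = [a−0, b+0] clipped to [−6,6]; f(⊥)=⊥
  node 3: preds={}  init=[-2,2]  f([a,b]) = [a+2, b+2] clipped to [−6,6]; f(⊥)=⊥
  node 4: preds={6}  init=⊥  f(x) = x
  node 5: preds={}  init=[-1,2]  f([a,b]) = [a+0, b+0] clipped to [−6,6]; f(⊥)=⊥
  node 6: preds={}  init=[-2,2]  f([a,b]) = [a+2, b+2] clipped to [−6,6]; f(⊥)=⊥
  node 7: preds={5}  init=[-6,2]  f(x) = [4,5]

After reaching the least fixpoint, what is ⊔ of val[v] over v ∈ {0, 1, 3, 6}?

[-4,2]

Iteration log — 9 steps:
  step 1. node 0  ⊔preds=⊥  new=[0,2]  stable
  step 2. node 1  ⊔preds=[-2,2]  new=[-4,0]  old=⊥  +wl: 
  step 3. node 2  ⊔preds=[-6,2]  new=[-6,2]  old=⊥  +wl: 
  step 4. node 3  ⊔preds=⊥  new=[-2,2]  stable
  step 5. node 4  ⊔preds=[-2,2]  new=[-2,2]  old=⊥  +wl: 
  step 6. node 5  ⊔preds=⊥  new=[-1,2]  stable
  step 7. node 6  ⊔preds=⊥  new=[-2,2]  stable
  step 8. node 7  ⊔preds=[-1,2]  new=[-6,5]  old=[-6,2]  +wl: 2
  step 9. node 2  ⊔preds=[-6,5]  new=[-6,5]  old=[-6,2]  +wl: 

Least fixpoint reached:
  node 0: [0,2]
  node 1: [-4,0]
  node 2: [-6,5]
  node 3: [-2,2]
  node 4: [-2,2]
  node 5: [-1,2]
  node 6: [-2,2]
  node 7: [-6,5]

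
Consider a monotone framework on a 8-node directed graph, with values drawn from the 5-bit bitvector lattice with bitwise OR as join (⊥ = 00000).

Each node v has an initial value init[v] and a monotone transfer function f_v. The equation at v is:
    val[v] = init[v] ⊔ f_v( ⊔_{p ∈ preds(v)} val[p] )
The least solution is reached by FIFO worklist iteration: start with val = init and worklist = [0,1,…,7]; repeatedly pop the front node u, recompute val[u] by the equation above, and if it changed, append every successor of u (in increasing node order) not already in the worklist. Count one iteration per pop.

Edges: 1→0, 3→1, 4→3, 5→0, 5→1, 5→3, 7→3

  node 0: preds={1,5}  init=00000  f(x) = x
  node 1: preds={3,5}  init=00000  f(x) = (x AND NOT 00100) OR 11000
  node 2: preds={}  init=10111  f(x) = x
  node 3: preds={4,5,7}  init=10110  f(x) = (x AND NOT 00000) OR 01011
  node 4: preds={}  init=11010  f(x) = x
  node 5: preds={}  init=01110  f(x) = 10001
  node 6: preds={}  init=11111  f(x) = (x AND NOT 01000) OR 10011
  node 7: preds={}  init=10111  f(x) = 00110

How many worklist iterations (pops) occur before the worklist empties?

12

Iteration log — 12 steps:
  step 1. node 0  ⊔preds=01110  new=01110  old=00000  +wl: 
  step 2. node 1  ⊔preds=11110  new=11010  old=00000  +wl: 0
  step 3. node 2  ⊔preds=00000  new=10111  stable
  step 4. node 3  ⊔preds=11111  new=11111  old=10110  +wl: 1
  step 5. node 4  ⊔preds=00000  new=11010  stable
  step 6. node 5  ⊔preds=00000  new=11111  old=01110  +wl: 3
  step 7. node 6  ⊔preds=00000  new=11111  stable
  step 8. node 7  ⊔preds=00000  new=10111  stable
  step 9. node 0  ⊔preds=11111  new=11111  old=01110  +wl: 
  step 10. node 1  ⊔preds=11111  new=11011  old=11010  +wl: 0
  step 11. node 3  ⊔preds=11111  new=11111  stable
  step 12. node 0  ⊔preds=11111  new=11111  stable

Least fixpoint reached:
  node 0: 11111
  node 1: 11011
  node 2: 10111
  node 3: 11111
  node 4: 11010
  node 5: 11111
  node 6: 11111
  node 7: 10111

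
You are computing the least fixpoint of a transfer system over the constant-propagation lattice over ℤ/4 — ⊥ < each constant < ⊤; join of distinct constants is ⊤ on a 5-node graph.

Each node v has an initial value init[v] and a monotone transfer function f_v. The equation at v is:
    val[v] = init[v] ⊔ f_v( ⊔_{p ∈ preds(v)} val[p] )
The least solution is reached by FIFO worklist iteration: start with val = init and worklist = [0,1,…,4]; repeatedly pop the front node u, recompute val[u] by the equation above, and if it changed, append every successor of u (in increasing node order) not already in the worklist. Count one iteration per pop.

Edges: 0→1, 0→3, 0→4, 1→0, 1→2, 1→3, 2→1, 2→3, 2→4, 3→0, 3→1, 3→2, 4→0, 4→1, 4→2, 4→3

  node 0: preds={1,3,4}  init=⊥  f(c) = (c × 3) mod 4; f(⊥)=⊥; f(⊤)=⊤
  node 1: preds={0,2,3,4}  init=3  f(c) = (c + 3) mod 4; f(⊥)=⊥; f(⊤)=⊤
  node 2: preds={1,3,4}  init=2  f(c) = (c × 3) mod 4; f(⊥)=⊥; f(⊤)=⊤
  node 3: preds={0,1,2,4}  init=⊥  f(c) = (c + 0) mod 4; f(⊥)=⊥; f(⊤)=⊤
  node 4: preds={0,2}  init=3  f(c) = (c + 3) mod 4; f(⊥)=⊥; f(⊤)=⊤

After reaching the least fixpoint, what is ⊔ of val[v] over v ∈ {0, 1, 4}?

Iteration log — 10 steps:
  step 1. node 0  ⊔preds=3  new=1  old=⊥  +wl: 
  step 2. node 1  ⊔preds=⊤  new=⊤  old=3  +wl: 0
  step 3. node 2  ⊔preds=⊤  new=⊤  old=2  +wl: 1
  step 4. node 3  ⊔preds=⊤  new=⊤  old=⊥  +wl: 2
  step 5. node 4  ⊔preds=⊤  new=⊤  old=3  +wl: 3
  step 6. node 0  ⊔preds=⊤  new=⊤  old=1  +wl: 4
  step 7. node 1  ⊔preds=⊤  new=⊤  stable
  step 8. node 2  ⊔preds=⊤  new=⊤  stable
  step 9. node 3  ⊔preds=⊤  new=⊤  stable
  step 10. node 4  ⊔preds=⊤  new=⊤  stable

Least fixpoint reached:
  node 0: ⊤
  node 1: ⊤
  node 2: ⊤
  node 3: ⊤
  node 4: ⊤

⊤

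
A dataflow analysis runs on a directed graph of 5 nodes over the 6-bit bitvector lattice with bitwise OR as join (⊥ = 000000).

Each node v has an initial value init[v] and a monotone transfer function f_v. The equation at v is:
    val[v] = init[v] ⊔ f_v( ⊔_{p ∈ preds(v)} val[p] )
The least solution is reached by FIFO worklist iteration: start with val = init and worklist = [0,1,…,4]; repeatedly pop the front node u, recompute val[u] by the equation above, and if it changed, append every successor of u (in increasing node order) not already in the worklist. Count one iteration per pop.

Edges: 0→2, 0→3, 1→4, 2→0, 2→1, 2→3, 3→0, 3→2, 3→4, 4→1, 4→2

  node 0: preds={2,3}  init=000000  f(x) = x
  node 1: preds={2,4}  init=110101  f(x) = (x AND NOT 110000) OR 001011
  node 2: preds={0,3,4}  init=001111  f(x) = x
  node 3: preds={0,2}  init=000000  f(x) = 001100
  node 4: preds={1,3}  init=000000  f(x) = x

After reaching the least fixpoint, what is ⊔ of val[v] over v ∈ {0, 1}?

111111

Worklist (11 pops):
  #1 pop 0: in=001111 → 001111 (was 000000); enqueue []
  #2 pop 1: in=001111 → 111111 (was 110101); enqueue []
  #3 pop 2: in=001111 → 001111 (no change)
  #4 pop 3: in=001111 → 001100 (was 000000); enqueue [0,2]
  #5 pop 4: in=111111 → 111111 (was 000000); enqueue [1]
  #6 pop 0: in=001111 → 001111 (no change)
  #7 pop 2: in=111111 → 111111 (was 001111); enqueue [0,3]
  #8 pop 1: in=111111 → 111111 (no change)
  #9 pop 0: in=111111 → 111111 (was 001111); enqueue [2]
  #10 pop 3: in=111111 → 001100 (no change)
  #11 pop 2: in=111111 → 111111 (no change)

Fixpoint:
  val[0] = 111111
  val[1] = 111111
  val[2] = 111111
  val[3] = 001100
  val[4] = 111111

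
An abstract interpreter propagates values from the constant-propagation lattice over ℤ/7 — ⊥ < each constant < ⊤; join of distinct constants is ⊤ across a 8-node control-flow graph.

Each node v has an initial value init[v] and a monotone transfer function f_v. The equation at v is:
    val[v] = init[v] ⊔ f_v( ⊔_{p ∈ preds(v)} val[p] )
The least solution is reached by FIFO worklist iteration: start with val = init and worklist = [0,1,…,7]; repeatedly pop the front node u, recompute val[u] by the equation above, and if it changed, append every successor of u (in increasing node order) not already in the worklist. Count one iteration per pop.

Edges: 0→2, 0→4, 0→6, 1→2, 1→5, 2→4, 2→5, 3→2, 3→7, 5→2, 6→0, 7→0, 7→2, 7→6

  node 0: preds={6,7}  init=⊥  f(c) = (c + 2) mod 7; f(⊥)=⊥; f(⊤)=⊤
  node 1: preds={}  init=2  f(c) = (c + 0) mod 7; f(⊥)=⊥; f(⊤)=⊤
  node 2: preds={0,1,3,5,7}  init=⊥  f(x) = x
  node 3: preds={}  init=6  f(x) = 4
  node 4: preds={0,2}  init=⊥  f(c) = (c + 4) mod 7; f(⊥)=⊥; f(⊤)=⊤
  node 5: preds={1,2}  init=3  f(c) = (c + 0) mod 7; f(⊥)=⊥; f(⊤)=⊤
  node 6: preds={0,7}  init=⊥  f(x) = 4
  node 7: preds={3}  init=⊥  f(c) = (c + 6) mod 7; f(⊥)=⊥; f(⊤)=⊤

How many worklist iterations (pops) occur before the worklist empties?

13

Worklist (13 pops):
  #1 pop 0: in=⊥ → ⊥ (no change)
  #2 pop 1: in=⊥ → 2 (no change)
  #3 pop 2: in=⊤ → ⊤ (was ⊥); enqueue []
  #4 pop 3: in=⊥ → ⊤ (was 6); enqueue [2]
  #5 pop 4: in=⊤ → ⊤ (was ⊥); enqueue []
  #6 pop 5: in=⊤ → ⊤ (was 3); enqueue []
  #7 pop 6: in=⊥ → 4 (was ⊥); enqueue [0]
  #8 pop 7: in=⊤ → ⊤ (was ⊥); enqueue [6]
  #9 pop 2: in=⊤ → ⊤ (no change)
  #10 pop 0: in=⊤ → ⊤ (was ⊥); enqueue [2,4]
  #11 pop 6: in=⊤ → 4 (no change)
  #12 pop 2: in=⊤ → ⊤ (no change)
  #13 pop 4: in=⊤ → ⊤ (no change)

Fixpoint:
  val[0] = ⊤
  val[1] = 2
  val[2] = ⊤
  val[3] = ⊤
  val[4] = ⊤
  val[5] = ⊤
  val[6] = 4
  val[7] = ⊤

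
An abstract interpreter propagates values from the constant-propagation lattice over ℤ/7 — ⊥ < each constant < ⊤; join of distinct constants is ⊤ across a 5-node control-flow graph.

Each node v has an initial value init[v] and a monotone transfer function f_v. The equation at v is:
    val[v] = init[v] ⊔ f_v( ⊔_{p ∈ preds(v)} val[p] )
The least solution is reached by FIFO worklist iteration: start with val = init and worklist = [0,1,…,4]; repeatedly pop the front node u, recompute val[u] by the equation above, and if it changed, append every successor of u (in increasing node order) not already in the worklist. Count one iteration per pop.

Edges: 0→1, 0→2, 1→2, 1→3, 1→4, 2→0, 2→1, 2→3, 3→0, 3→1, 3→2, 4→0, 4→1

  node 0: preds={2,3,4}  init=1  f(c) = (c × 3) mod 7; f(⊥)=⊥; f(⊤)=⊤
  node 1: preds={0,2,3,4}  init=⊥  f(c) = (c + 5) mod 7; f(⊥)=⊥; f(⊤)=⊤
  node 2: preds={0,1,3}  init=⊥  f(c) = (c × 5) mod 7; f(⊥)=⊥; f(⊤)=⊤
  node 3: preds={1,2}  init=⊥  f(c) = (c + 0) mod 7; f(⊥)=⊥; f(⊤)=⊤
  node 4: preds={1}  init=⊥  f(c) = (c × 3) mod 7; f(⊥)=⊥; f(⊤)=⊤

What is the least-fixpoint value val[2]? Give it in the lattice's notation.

Worklist (12 pops):
  #1 pop 0: in=⊥ → 1 (no change)
  #2 pop 1: in=1 → 6 (was ⊥); enqueue []
  #3 pop 2: in=⊤ → ⊤ (was ⊥); enqueue [0,1]
  #4 pop 3: in=⊤ → ⊤ (was ⊥); enqueue [2]
  #5 pop 4: in=6 → 4 (was ⊥); enqueue []
  #6 pop 0: in=⊤ → ⊤ (was 1); enqueue []
  #7 pop 1: in=⊤ → ⊤ (was 6); enqueue [3,4]
  #8 pop 2: in=⊤ → ⊤ (no change)
  #9 pop 3: in=⊤ → ⊤ (no change)
  #10 pop 4: in=⊤ → ⊤ (was 4); enqueue [0,1]
  #11 pop 0: in=⊤ → ⊤ (no change)
  #12 pop 1: in=⊤ → ⊤ (no change)

Fixpoint:
  val[0] = ⊤
  val[1] = ⊤
  val[2] = ⊤
  val[3] = ⊤
  val[4] = ⊤

⊤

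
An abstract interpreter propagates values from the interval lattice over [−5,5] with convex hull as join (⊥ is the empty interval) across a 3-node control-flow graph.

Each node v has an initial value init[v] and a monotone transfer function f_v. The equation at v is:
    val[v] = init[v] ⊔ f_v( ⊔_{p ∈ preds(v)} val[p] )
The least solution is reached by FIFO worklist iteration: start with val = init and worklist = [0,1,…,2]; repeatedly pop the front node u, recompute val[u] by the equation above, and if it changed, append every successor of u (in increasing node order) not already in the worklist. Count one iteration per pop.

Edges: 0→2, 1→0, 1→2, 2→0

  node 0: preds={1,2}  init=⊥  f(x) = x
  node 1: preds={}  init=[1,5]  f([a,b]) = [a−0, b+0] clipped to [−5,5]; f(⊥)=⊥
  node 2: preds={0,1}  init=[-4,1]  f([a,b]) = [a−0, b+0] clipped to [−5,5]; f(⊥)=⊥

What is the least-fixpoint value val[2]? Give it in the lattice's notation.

[-4,5]

Iteration log — 4 steps:
  step 1. node 0  ⊔preds=[-4,5]  new=[-4,5]  old=⊥  +wl: 
  step 2. node 1  ⊔preds=⊥  new=[1,5]  stable
  step 3. node 2  ⊔preds=[-4,5]  new=[-4,5]  old=[-4,1]  +wl: 0
  step 4. node 0  ⊔preds=[-4,5]  new=[-4,5]  stable

Least fixpoint reached:
  node 0: [-4,5]
  node 1: [1,5]
  node 2: [-4,5]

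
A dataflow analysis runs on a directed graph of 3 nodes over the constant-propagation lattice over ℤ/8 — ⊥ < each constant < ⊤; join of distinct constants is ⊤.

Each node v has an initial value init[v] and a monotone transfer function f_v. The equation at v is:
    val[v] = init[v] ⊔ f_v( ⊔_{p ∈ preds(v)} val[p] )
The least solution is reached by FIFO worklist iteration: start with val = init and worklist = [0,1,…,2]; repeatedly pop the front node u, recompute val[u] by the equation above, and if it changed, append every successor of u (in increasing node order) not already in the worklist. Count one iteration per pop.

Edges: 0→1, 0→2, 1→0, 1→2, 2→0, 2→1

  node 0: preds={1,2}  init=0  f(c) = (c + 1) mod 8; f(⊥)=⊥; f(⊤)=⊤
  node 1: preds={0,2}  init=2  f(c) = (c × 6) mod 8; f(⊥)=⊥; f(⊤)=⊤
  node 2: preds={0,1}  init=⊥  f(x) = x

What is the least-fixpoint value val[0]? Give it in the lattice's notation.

Worklist (5 pops):
  #1 pop 0: in=2 → ⊤ (was 0); enqueue []
  #2 pop 1: in=⊤ → ⊤ (was 2); enqueue [0]
  #3 pop 2: in=⊤ → ⊤ (was ⊥); enqueue [1]
  #4 pop 0: in=⊤ → ⊤ (no change)
  #5 pop 1: in=⊤ → ⊤ (no change)

Fixpoint:
  val[0] = ⊤
  val[1] = ⊤
  val[2] = ⊤

⊤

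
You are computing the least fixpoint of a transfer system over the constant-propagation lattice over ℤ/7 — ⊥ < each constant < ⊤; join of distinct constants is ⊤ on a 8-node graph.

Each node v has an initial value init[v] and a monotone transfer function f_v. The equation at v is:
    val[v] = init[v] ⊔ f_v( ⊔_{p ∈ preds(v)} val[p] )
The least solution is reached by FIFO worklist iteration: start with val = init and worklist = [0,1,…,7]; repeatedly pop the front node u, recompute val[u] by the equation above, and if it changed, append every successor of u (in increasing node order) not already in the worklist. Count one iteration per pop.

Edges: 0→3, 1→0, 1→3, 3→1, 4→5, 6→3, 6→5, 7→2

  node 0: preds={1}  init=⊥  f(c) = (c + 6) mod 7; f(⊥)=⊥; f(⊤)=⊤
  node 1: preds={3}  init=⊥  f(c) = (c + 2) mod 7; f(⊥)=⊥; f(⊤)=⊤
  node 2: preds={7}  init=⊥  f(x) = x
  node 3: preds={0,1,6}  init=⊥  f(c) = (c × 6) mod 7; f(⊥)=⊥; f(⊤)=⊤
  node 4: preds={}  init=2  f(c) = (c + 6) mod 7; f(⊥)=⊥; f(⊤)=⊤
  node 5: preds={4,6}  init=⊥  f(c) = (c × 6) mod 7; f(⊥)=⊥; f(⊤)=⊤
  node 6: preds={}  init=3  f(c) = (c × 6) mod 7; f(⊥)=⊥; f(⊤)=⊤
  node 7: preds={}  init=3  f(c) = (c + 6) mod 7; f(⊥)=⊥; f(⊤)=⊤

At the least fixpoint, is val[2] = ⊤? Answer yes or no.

Iteration log — 14 steps:
  step 1. node 0  ⊔preds=⊥  new=⊥  stable
  step 2. node 1  ⊔preds=⊥  new=⊥  stable
  step 3. node 2  ⊔preds=3  new=3  old=⊥  +wl: 
  step 4. node 3  ⊔preds=3  new=4  old=⊥  +wl: 1
  step 5. node 4  ⊔preds=⊥  new=2  stable
  step 6. node 5  ⊔preds=⊤  new=⊤  old=⊥  +wl: 
  step 7. node 6  ⊔preds=⊥  new=3  stable
  step 8. node 7  ⊔preds=⊥  new=3  stable
  step 9. node 1  ⊔preds=4  new=6  old=⊥  +wl: 0,3
  step 10. node 0  ⊔preds=6  new=5  old=⊥  +wl: 
  step 11. node 3  ⊔preds=⊤  new=⊤  old=4  +wl: 1
  step 12. node 1  ⊔preds=⊤  new=⊤  old=6  +wl: 0,3
  step 13. node 0  ⊔preds=⊤  new=⊤  old=5  +wl: 
  step 14. node 3  ⊔preds=⊤  new=⊤  stable

Least fixpoint reached:
  node 0: ⊤
  node 1: ⊤
  node 2: 3
  node 3: ⊤
  node 4: 2
  node 5: ⊤
  node 6: 3
  node 7: 3

no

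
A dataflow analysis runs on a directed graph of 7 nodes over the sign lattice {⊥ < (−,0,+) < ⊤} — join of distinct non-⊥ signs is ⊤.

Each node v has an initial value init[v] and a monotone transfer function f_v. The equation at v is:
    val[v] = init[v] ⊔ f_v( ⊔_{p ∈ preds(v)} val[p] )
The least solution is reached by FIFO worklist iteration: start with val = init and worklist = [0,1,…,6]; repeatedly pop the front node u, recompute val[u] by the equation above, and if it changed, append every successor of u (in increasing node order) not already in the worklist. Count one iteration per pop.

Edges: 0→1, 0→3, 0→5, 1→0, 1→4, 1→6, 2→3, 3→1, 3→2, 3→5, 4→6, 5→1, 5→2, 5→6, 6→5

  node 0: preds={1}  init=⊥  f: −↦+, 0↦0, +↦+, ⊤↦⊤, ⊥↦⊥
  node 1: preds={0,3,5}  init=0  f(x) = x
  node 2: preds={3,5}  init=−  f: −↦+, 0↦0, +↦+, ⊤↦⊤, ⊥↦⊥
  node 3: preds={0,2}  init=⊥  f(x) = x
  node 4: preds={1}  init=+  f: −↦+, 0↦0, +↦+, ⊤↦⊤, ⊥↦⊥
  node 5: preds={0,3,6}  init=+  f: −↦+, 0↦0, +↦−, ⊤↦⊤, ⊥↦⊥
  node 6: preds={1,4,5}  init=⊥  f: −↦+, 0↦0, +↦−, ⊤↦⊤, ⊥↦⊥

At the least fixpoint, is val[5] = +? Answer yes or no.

no

Trace (12 dequeues):
  [1] u=0 | in 0 | out 0 | prev ⊥ | push {}
  [2] u=1 | in ⊤ | out ⊤ | prev 0 | push {0}
  [3] u=2 | in + | out ⊤ | prev − | push {}
  [4] u=3 | in ⊤ | out ⊤ | prev ⊥ | push {1,2}
  [5] u=4 | in ⊤ | out ⊤ | prev + | push {}
  [6] u=5 | in ⊤ | out ⊤ | prev + | push {}
  [7] u=6 | in ⊤ | out ⊤ | prev ⊥ | push {5}
  [8] u=0 | in ⊤ | out ⊤ | prev 0 | push {3}
  [9] u=1 | in ⊤ | out ⊤ | ==
  [10] u=2 | in ⊤ | out ⊤ | ==
  [11] u=5 | in ⊤ | out ⊤ | ==
  [12] u=3 | in ⊤ | out ⊤ | ==

Converged values:
  [0] ⊤
  [1] ⊤
  [2] ⊤
  [3] ⊤
  [4] ⊤
  [5] ⊤
  [6] ⊤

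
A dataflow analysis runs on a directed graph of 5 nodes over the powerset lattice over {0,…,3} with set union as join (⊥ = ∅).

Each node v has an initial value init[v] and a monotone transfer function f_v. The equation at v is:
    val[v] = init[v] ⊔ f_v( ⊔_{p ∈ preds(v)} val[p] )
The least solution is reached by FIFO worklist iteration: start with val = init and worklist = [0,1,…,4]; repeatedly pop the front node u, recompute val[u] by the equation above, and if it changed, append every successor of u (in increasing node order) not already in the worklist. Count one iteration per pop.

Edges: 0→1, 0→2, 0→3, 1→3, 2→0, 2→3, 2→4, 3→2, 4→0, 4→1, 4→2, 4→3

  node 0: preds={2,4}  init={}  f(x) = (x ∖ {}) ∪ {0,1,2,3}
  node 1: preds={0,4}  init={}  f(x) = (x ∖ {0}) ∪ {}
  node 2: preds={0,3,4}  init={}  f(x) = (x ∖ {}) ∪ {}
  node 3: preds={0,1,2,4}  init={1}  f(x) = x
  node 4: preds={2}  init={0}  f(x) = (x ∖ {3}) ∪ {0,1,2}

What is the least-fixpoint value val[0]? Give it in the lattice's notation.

{0,1,2,3}

Worklist (9 pops):
  #1 pop 0: in={0} → {0,1,2,3} (was {}); enqueue []
  #2 pop 1: in={0,1,2,3} → {1,2,3} (was {}); enqueue []
  #3 pop 2: in={0,1,2,3} → {0,1,2,3} (was {}); enqueue [0]
  #4 pop 3: in={0,1,2,3} → {0,1,2,3} (was {1}); enqueue [2]
  #5 pop 4: in={0,1,2,3} → {0,1,2} (was {0}); enqueue [1,3]
  #6 pop 0: in={0,1,2,3} → {0,1,2,3} (no change)
  #7 pop 2: in={0,1,2,3} → {0,1,2,3} (no change)
  #8 pop 1: in={0,1,2,3} → {1,2,3} (no change)
  #9 pop 3: in={0,1,2,3} → {0,1,2,3} (no change)

Fixpoint:
  val[0] = {0,1,2,3}
  val[1] = {1,2,3}
  val[2] = {0,1,2,3}
  val[3] = {0,1,2,3}
  val[4] = {0,1,2}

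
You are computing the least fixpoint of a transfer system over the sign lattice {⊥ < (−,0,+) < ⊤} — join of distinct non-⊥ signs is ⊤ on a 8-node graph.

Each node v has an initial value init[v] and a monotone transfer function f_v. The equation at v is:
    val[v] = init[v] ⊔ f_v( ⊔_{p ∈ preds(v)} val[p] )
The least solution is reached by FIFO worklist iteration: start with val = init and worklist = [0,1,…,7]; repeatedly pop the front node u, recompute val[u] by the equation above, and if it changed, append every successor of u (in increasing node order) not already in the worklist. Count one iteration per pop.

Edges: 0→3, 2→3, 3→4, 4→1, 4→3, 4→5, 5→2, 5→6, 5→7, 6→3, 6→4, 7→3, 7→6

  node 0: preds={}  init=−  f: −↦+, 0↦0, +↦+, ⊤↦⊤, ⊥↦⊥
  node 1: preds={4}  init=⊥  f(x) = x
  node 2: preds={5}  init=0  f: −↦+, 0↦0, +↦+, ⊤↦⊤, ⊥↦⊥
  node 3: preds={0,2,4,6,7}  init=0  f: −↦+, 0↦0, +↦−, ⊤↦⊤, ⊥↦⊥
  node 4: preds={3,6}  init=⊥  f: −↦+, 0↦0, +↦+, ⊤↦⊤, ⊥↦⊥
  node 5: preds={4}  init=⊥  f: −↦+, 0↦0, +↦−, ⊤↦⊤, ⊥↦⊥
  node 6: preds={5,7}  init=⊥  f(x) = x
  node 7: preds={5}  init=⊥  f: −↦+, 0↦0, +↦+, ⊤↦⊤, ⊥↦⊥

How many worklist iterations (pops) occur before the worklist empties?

Iteration log — 14 steps:
  step 1. node 0  ⊔preds=⊥  new=−  stable
  step 2. node 1  ⊔preds=⊥  new=⊥  stable
  step 3. node 2  ⊔preds=⊥  new=0  stable
  step 4. node 3  ⊔preds=⊤  new=⊤  old=0  +wl: 
  step 5. node 4  ⊔preds=⊤  new=⊤  old=⊥  +wl: 1,3
  step 6. node 5  ⊔preds=⊤  new=⊤  old=⊥  +wl: 2
  step 7. node 6  ⊔preds=⊤  new=⊤  old=⊥  +wl: 4
  step 8. node 7  ⊔preds=⊤  new=⊤  old=⊥  +wl: 6
  step 9. node 1  ⊔preds=⊤  new=⊤  old=⊥  +wl: 
  step 10. node 3  ⊔preds=⊤  new=⊤  stable
  step 11. node 2  ⊔preds=⊤  new=⊤  old=0  +wl: 3
  step 12. node 4  ⊔preds=⊤  new=⊤  stable
  step 13. node 6  ⊔preds=⊤  new=⊤  stable
  step 14. node 3  ⊔preds=⊤  new=⊤  stable

Least fixpoint reached:
  node 0: −
  node 1: ⊤
  node 2: ⊤
  node 3: ⊤
  node 4: ⊤
  node 5: ⊤
  node 6: ⊤
  node 7: ⊤

14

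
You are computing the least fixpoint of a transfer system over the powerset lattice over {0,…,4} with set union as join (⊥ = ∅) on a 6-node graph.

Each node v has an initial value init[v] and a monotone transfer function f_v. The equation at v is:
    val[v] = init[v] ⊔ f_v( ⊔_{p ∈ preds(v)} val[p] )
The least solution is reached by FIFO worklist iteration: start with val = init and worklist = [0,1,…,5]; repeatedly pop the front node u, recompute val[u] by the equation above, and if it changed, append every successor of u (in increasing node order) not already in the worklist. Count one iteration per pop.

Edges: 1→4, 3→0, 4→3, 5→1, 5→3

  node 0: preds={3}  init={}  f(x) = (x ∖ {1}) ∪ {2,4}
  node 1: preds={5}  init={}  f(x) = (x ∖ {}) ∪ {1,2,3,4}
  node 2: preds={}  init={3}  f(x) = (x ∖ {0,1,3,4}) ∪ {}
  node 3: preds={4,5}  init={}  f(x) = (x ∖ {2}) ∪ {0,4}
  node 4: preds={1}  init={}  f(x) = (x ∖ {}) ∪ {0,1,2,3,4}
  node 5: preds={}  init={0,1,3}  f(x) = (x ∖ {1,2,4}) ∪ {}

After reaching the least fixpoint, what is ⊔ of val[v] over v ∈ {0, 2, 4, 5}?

Trace (8 dequeues):
  [1] u=0 | in {} | out {2,4} | prev {} | push {}
  [2] u=1 | in {0,1,3} | out {0,1,2,3,4} | prev {} | push {}
  [3] u=2 | in {} | out {3} | ==
  [4] u=3 | in {0,1,3} | out {0,1,3,4} | prev {} | push {0}
  [5] u=4 | in {0,1,2,3,4} | out {0,1,2,3,4} | prev {} | push {3}
  [6] u=5 | in {} | out {0,1,3} | ==
  [7] u=0 | in {0,1,3,4} | out {0,2,3,4} | prev {2,4} | push {}
  [8] u=3 | in {0,1,2,3,4} | out {0,1,3,4} | ==

Converged values:
  [0] {0,2,3,4}
  [1] {0,1,2,3,4}
  [2] {3}
  [3] {0,1,3,4}
  [4] {0,1,2,3,4}
  [5] {0,1,3}

{0,1,2,3,4}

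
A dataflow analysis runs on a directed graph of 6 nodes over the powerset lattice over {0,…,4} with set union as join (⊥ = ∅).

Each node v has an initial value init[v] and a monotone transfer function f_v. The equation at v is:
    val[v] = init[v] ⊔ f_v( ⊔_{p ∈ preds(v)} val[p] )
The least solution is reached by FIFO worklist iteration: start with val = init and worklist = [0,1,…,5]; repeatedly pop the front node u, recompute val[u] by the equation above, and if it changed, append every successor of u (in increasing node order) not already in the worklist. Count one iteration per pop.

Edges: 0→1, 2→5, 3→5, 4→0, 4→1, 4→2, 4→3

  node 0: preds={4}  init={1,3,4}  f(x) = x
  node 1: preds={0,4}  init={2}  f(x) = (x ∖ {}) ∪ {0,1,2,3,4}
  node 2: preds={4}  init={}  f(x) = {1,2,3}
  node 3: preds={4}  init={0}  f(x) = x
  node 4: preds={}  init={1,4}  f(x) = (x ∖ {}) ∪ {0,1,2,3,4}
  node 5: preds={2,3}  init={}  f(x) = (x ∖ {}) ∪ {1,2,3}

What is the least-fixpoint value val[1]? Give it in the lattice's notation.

{0,1,2,3,4}

Worklist (11 pops):
  #1 pop 0: in={1,4} → {1,3,4} (no change)
  #2 pop 1: in={1,3,4} → {0,1,2,3,4} (was {2}); enqueue []
  #3 pop 2: in={1,4} → {1,2,3} (was {}); enqueue []
  #4 pop 3: in={1,4} → {0,1,4} (was {0}); enqueue []
  #5 pop 4: in={} → {0,1,2,3,4} (was {1,4}); enqueue [0,1,2,3]
  #6 pop 5: in={0,1,2,3,4} → {0,1,2,3,4} (was {}); enqueue []
  #7 pop 0: in={0,1,2,3,4} → {0,1,2,3,4} (was {1,3,4}); enqueue []
  #8 pop 1: in={0,1,2,3,4} → {0,1,2,3,4} (no change)
  #9 pop 2: in={0,1,2,3,4} → {1,2,3} (no change)
  #10 pop 3: in={0,1,2,3,4} → {0,1,2,3,4} (was {0,1,4}); enqueue [5]
  #11 pop 5: in={0,1,2,3,4} → {0,1,2,3,4} (no change)

Fixpoint:
  val[0] = {0,1,2,3,4}
  val[1] = {0,1,2,3,4}
  val[2] = {1,2,3}
  val[3] = {0,1,2,3,4}
  val[4] = {0,1,2,3,4}
  val[5] = {0,1,2,3,4}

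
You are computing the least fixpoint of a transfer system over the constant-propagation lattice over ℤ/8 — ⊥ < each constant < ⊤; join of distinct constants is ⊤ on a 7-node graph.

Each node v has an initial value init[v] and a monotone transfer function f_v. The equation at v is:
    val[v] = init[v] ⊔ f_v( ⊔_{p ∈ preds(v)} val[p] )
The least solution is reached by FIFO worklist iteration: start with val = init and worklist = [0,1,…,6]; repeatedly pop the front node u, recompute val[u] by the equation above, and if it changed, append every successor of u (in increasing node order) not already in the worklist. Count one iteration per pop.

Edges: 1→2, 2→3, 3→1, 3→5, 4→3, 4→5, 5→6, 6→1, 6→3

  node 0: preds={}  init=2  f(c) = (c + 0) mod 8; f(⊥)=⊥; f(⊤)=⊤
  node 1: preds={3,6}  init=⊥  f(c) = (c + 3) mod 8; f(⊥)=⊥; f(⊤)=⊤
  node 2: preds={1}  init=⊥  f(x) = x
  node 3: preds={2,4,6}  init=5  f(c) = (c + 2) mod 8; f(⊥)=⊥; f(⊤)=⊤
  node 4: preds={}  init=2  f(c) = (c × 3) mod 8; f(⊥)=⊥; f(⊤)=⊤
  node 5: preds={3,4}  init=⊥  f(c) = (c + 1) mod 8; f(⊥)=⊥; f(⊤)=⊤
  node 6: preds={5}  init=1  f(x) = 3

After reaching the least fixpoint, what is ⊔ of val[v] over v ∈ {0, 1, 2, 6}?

⊤

Worklist (9 pops):
  #1 pop 0: in=⊥ → 2 (no change)
  #2 pop 1: in=⊤ → ⊤ (was ⊥); enqueue []
  #3 pop 2: in=⊤ → ⊤ (was ⊥); enqueue []
  #4 pop 3: in=⊤ → ⊤ (was 5); enqueue [1]
  #5 pop 4: in=⊥ → 2 (no change)
  #6 pop 5: in=⊤ → ⊤ (was ⊥); enqueue []
  #7 pop 6: in=⊤ → ⊤ (was 1); enqueue [3]
  #8 pop 1: in=⊤ → ⊤ (no change)
  #9 pop 3: in=⊤ → ⊤ (no change)

Fixpoint:
  val[0] = 2
  val[1] = ⊤
  val[2] = ⊤
  val[3] = ⊤
  val[4] = 2
  val[5] = ⊤
  val[6] = ⊤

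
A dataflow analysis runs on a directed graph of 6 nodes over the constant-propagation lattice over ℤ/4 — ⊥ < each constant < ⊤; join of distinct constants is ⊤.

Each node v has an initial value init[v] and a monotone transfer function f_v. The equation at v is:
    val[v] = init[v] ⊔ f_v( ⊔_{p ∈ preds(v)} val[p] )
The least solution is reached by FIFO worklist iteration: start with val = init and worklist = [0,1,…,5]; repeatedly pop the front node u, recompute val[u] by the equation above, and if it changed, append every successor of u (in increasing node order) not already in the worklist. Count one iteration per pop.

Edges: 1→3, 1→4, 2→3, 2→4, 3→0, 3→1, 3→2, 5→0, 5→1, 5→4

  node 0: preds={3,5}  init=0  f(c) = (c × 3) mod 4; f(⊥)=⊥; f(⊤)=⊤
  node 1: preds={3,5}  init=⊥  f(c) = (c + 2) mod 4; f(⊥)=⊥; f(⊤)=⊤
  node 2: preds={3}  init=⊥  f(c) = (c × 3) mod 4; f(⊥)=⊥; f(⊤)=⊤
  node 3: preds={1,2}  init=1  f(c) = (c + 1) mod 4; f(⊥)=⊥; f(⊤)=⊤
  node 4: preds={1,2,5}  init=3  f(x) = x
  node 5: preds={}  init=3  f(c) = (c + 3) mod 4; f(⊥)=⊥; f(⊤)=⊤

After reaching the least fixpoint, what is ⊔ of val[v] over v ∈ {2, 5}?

Trace (11 dequeues):
  [1] u=0 | in ⊤ | out ⊤ | prev 0 | push {}
  [2] u=1 | in ⊤ | out ⊤ | prev ⊥ | push {}
  [3] u=2 | in 1 | out 3 | prev ⊥ | push {}
  [4] u=3 | in ⊤ | out ⊤ | prev 1 | push {0,1,2}
  [5] u=4 | in ⊤ | out ⊤ | prev 3 | push {}
  [6] u=5 | in ⊥ | out 3 | ==
  [7] u=0 | in ⊤ | out ⊤ | ==
  [8] u=1 | in ⊤ | out ⊤ | ==
  [9] u=2 | in ⊤ | out ⊤ | prev 3 | push {3,4}
  [10] u=3 | in ⊤ | out ⊤ | ==
  [11] u=4 | in ⊤ | out ⊤ | ==

Converged values:
  [0] ⊤
  [1] ⊤
  [2] ⊤
  [3] ⊤
  [4] ⊤
  [5] 3

⊤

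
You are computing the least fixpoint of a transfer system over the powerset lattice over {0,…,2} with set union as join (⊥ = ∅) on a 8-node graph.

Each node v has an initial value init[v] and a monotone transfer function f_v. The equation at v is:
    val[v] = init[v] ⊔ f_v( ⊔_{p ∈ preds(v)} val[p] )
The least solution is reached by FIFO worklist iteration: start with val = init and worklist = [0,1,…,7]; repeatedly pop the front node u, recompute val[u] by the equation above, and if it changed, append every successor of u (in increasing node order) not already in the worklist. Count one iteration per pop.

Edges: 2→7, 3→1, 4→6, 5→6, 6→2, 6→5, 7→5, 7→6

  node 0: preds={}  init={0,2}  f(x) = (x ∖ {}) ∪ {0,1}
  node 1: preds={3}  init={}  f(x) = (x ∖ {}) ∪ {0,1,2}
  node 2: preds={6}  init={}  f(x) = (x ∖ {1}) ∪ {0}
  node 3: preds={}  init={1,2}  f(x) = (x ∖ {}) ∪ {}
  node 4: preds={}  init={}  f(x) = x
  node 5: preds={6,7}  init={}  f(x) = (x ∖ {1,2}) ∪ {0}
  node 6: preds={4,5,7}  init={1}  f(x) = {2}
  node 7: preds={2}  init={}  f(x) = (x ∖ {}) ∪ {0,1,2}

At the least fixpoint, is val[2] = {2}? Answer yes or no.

no

Iteration log — 12 steps:
  step 1. node 0  ⊔preds={}  new={0,1,2}  old={0,2}  +wl: 
  step 2. node 1  ⊔preds={1,2}  new={0,1,2}  old={}  +wl: 
  step 3. node 2  ⊔preds={1}  new={0}  old={}  +wl: 
  step 4. node 3  ⊔preds={}  new={1,2}  stable
  step 5. node 4  ⊔preds={}  new={}  stable
  step 6. node 5  ⊔preds={1}  new={0}  old={}  +wl: 
  step 7. node 6  ⊔preds={0}  new={1,2}  old={1}  +wl: 2,5
  step 8. node 7  ⊔preds={0}  new={0,1,2}  old={}  +wl: 6
  step 9. node 2  ⊔preds={1,2}  new={0,2}  old={0}  +wl: 7
  step 10. node 5  ⊔preds={0,1,2}  new={0}  stable
  step 11. node 6  ⊔preds={0,1,2}  new={1,2}  stable
  step 12. node 7  ⊔preds={0,2}  new={0,1,2}  stable

Least fixpoint reached:
  node 0: {0,1,2}
  node 1: {0,1,2}
  node 2: {0,2}
  node 3: {1,2}
  node 4: {}
  node 5: {0}
  node 6: {1,2}
  node 7: {0,1,2}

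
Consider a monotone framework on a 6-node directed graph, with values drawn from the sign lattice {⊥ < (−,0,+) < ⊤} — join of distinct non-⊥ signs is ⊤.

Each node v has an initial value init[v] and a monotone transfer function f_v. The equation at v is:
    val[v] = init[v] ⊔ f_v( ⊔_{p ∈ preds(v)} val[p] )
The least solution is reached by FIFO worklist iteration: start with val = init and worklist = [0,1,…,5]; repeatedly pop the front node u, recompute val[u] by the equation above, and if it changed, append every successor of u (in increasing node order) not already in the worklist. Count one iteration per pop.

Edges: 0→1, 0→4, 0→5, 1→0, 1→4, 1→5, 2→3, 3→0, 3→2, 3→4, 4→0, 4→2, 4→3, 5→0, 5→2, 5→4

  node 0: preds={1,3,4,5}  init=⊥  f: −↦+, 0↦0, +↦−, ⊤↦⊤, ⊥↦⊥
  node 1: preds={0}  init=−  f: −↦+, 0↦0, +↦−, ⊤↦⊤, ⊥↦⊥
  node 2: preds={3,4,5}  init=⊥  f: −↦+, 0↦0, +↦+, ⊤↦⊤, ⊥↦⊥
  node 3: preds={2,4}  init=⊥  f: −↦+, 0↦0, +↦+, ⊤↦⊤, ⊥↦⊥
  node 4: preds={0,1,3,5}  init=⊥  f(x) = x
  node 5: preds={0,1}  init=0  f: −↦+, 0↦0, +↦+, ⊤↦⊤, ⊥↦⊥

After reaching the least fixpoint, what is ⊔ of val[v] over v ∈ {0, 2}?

Iteration log — 12 steps:
  step 1. node 0  ⊔preds=⊤  new=⊤  old=⊥  +wl: 
  step 2. node 1  ⊔preds=⊤  new=⊤  old=−  +wl: 0
  step 3. node 2  ⊔preds=0  new=0  old=⊥  +wl: 
  step 4. node 3  ⊔preds=0  new=0  old=⊥  +wl: 2
  step 5. node 4  ⊔preds=⊤  new=⊤  old=⊥  +wl: 3
  step 6. node 5  ⊔preds=⊤  new=⊤  old=0  +wl: 4
  step 7. node 0  ⊔preds=⊤  new=⊤  stable
  step 8. node 2  ⊔preds=⊤  new=⊤  old=0  +wl: 
  step 9. node 3  ⊔preds=⊤  new=⊤  old=0  +wl: 0,2
  step 10. node 4  ⊔preds=⊤  new=⊤  stable
  step 11. node 0  ⊔preds=⊤  new=⊤  stable
  step 12. node 2  ⊔preds=⊤  new=⊤  stable

Least fixpoint reached:
  node 0: ⊤
  node 1: ⊤
  node 2: ⊤
  node 3: ⊤
  node 4: ⊤
  node 5: ⊤

⊤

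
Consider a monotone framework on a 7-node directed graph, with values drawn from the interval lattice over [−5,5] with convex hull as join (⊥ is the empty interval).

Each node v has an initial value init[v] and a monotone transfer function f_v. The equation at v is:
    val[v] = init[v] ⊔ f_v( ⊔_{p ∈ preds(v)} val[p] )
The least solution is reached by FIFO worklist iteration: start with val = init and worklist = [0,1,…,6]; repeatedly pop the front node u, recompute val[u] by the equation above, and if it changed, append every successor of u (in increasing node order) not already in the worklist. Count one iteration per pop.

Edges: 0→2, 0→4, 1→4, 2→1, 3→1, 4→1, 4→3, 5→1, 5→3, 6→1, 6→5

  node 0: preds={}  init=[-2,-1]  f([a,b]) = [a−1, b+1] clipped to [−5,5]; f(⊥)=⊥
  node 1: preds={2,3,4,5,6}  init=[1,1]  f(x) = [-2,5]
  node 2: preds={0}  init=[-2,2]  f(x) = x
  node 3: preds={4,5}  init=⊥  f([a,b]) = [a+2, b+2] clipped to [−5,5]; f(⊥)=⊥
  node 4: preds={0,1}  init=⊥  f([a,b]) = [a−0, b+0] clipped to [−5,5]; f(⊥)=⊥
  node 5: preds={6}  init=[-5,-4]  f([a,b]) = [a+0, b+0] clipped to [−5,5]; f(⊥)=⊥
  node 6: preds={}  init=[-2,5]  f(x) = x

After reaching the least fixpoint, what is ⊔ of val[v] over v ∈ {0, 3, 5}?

[-5,5]

Trace (10 dequeues):
  [1] u=0 | in ⊥ | out [-2,-1] | ==
  [2] u=1 | in [-5,5] | out [-2,5] | prev [1,1] | push {}
  [3] u=2 | in [-2,-1] | out [-2,2] | ==
  [4] u=3 | in [-5,-4] | out [-3,-2] | prev ⊥ | push {1}
  [5] u=4 | in [-2,5] | out [-2,5] | prev ⊥ | push {3}
  [6] u=5 | in [-2,5] | out [-5,5] | prev [-5,-4] | push {}
  [7] u=6 | in ⊥ | out [-2,5] | ==
  [8] u=1 | in [-5,5] | out [-2,5] | ==
  [9] u=3 | in [-5,5] | out [-3,5] | prev [-3,-2] | push {1}
  [10] u=1 | in [-5,5] | out [-2,5] | ==

Converged values:
  [0] [-2,-1]
  [1] [-2,5]
  [2] [-2,2]
  [3] [-3,5]
  [4] [-2,5]
  [5] [-5,5]
  [6] [-2,5]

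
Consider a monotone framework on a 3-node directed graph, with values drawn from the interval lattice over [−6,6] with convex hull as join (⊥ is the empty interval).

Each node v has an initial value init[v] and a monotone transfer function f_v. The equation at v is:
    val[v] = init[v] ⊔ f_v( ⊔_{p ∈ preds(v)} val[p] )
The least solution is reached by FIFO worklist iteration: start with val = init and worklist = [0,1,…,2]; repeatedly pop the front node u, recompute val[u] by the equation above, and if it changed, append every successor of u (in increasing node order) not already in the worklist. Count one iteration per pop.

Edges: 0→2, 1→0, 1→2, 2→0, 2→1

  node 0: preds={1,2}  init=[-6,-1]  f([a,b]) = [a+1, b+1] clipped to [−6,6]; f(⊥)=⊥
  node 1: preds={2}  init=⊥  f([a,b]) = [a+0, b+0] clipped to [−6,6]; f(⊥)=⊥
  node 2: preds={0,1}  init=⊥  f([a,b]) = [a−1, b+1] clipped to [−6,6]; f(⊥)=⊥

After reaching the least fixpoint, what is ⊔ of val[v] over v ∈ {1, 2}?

Iteration log — 16 steps:
  step 1. node 0  ⊔preds=⊥  new=[-6,-1]  stable
  step 2. node 1  ⊔preds=⊥  new=⊥  stable
  step 3. node 2  ⊔preds=[-6,-1]  new=[-6,0]  old=⊥  +wl: 0,1
  step 4. node 0  ⊔preds=[-6,0]  new=[-6,1]  old=[-6,-1]  +wl: 2
  step 5. node 1  ⊔preds=[-6,0]  new=[-6,0]  old=⊥  +wl: 0
  step 6. node 2  ⊔preds=[-6,1]  new=[-6,2]  old=[-6,0]  +wl: 1
  step 7. node 0  ⊔preds=[-6,2]  new=[-6,3]  old=[-6,1]  +wl: 2
  step 8. node 1  ⊔preds=[-6,2]  new=[-6,2]  old=[-6,0]  +wl: 0
  step 9. node 2  ⊔preds=[-6,3]  new=[-6,4]  old=[-6,2]  +wl: 1
  step 10. node 0  ⊔preds=[-6,4]  new=[-6,5]  old=[-6,3]  +wl: 2
  step 11. node 1  ⊔preds=[-6,4]  new=[-6,4]  old=[-6,2]  +wl: 0
  step 12. node 2  ⊔preds=[-6,5]  new=[-6,6]  old=[-6,4]  +wl: 1
  step 13. node 0  ⊔preds=[-6,6]  new=[-6,6]  old=[-6,5]  +wl: 2
  step 14. node 1  ⊔preds=[-6,6]  new=[-6,6]  old=[-6,4]  +wl: 0
  step 15. node 2  ⊔preds=[-6,6]  new=[-6,6]  stable
  step 16. node 0  ⊔preds=[-6,6]  new=[-6,6]  stable

Least fixpoint reached:
  node 0: [-6,6]
  node 1: [-6,6]
  node 2: [-6,6]

[-6,6]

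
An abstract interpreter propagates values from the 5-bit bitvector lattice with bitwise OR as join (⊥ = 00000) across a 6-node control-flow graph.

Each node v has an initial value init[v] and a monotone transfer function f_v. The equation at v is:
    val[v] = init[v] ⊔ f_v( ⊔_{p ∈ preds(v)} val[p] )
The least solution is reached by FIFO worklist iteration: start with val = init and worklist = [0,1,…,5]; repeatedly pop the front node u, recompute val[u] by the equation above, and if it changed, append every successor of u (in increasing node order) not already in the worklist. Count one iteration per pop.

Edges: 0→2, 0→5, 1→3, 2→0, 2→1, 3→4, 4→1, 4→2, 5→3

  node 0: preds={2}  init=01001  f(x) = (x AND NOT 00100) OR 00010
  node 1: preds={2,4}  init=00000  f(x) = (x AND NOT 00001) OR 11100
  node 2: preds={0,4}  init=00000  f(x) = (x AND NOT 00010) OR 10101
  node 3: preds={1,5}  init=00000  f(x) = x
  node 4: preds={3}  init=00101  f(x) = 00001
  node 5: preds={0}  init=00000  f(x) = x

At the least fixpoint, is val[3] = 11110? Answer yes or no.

no

Worklist (13 pops):
  #1 pop 0: in=00000 → 01011 (was 01001); enqueue []
  #2 pop 1: in=00101 → 11100 (was 00000); enqueue []
  #3 pop 2: in=01111 → 11101 (was 00000); enqueue [0,1]
  #4 pop 3: in=11100 → 11100 (was 00000); enqueue []
  #5 pop 4: in=11100 → 00101 (no change)
  #6 pop 5: in=01011 → 01011 (was 00000); enqueue [3]
  #7 pop 0: in=11101 → 11011 (was 01011); enqueue [2,5]
  #8 pop 1: in=11101 → 11100 (no change)
  #9 pop 3: in=11111 → 11111 (was 11100); enqueue [4]
  #10 pop 2: in=11111 → 11101 (no change)
  #11 pop 5: in=11011 → 11011 (was 01011); enqueue [3]
  #12 pop 4: in=11111 → 00101 (no change)
  #13 pop 3: in=11111 → 11111 (no change)

Fixpoint:
  val[0] = 11011
  val[1] = 11100
  val[2] = 11101
  val[3] = 11111
  val[4] = 00101
  val[5] = 11011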